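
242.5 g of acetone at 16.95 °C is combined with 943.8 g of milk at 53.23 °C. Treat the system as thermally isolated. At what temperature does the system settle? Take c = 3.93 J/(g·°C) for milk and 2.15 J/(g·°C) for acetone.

T_f ≈ 48.8 °C

Setting the total heat transfer to zero:
943.8*3.93*(T − 53.23) + 242.5*2.15*(T − 16.95) = 0
3709.1(T − 53.23) + 521.38(T − 16.95) = 0
(3709.1 + 521.38) T = 3709.1*53.23 + 521.38*16.95
T = 206275/4230.5 ≈ 48.76 °C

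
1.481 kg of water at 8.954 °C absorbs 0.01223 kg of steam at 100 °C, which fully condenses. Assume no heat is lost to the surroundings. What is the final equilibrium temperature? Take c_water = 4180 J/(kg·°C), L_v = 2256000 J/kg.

Energy balance with sensible and latent terms:
latent heat released on condensation: 0.01223·2256000 = 27591
  condensed water 100 °C→T: 51.12(T − 100)
  original water: 6190.6(T − 8.954)
6241.7 T = 27591 + 5112.1 + 55430 = 88133
T ≈ 14.12 °C — below 100 °C, confirming all the steam condensed.

T_f ≈ 14.1 °C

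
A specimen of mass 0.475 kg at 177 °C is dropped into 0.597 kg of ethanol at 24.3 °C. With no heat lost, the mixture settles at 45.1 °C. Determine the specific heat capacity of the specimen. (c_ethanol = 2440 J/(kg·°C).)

Heat lost by the specimen = heat gained by the ethanol:
0.475·c·(177 − 45.1) = 0.597·2440·(45.1 − 24.3)
62.65 c = 30299  ⇒  c ≈ 483.6 J/(kg·°C)

c ≈ 484 J/(kg·°C)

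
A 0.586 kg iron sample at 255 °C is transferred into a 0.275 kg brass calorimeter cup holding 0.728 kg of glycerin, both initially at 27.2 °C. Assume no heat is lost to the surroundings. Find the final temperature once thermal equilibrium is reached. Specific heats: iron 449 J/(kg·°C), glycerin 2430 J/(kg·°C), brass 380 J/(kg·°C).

T_f ≈ 55.3 °C

Heat gained plus heat lost sum to zero:
0.586·449·(T − 255) + 0.728·2430·(T − 27.2) + 0.275·380·(T − 27.2) = 0
263.11(T − 255) + 1769(T − 27.2) + 104.5(T − 27.2) = 0
2136.7 T = 118054
T ≈ 55.25 °C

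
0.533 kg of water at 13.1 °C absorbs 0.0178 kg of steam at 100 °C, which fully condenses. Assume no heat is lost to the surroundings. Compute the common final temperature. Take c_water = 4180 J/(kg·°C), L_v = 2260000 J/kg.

Energy conservation, ΣQ = 0:
latent heat released on condensation: 0.0178×2260000 = 40228; condensate cools 100→T: 0.0178×4180×(T − 100) = 74.4(T − 100); original water: 2227.9(T − 13.1)
2302.3 T = 40228 + 7440.4 + 29186 = 76854
T ≈ 33.38 °C, under the boiling point, so the assumption holds.

T_f ≈ 33.4 °C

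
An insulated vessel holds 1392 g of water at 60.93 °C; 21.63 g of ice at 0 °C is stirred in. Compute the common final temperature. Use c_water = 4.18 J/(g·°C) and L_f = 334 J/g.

Heat gained plus heat lost sum to zero:
latent heat to melt: 21.63×334 = 7224.4
  warm the meltwater: 90.41 T
  water cools: 1392×4.18×(T − 60.93) = 5818.6(T − 60.93)
5909 T = 354525 − 7224.4 = 347300
T ≈ 58.78 °C. Since T > 0 °C, the all-ice-melts assumption holds.

T_f ≈ 58.8 °C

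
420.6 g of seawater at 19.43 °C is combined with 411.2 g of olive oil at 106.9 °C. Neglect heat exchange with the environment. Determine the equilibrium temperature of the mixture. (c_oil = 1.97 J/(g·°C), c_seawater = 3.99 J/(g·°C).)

T_f = Σ m_i c_i T_i / Σ m_i c_i:
T_f = (810.06*106.9 + 1678.2*19.43) / (810.06 + 1678.2)
    = 119203 / 2488.3 ≈ 47.91 °C

T_f ≈ 47.9 °C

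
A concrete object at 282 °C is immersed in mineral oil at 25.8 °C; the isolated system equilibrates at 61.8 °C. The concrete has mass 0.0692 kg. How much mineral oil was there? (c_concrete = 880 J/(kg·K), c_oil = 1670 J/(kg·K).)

m ≈ 0.223 kg

Heat lost by the concrete = heat gained by the oil:
0.0692·880·(282 − 61.8) = m·1670·(61.8 − 25.8)
60120 m = 13409  ⇒  m ≈ 0.223 kg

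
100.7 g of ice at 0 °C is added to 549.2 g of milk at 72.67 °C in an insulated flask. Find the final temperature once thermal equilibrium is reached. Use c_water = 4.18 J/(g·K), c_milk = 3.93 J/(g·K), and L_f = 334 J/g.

T_f ≈ 47.8 °C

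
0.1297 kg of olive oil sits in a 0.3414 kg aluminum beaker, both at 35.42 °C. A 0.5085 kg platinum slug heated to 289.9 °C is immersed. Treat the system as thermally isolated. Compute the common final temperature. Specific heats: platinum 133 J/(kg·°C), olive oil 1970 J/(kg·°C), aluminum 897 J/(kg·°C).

Energy conservation, ΣQ = 0:
0.5085·133·(T − 289.9) + 0.1297·1970·(T − 35.42) + 0.3414·897·(T − 35.42) = 0
629.38 T = 39503
T = 39503 / 629.38 = 62.8 °C

T_f ≈ 62.8 °C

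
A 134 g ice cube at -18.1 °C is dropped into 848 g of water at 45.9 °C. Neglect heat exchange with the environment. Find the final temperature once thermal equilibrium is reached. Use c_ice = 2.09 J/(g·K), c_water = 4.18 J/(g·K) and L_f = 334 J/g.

Energy balance with sensible and latent terms:
ice -18.1→0 °C: 134×2.09×18.1 = 5069.1; melt ice: 134×334 = 44756; meltwater 0→T: 134×4.18×T = 560.12 T; water: 3544.6(T − 45.9)
4104.8 T = 162699 − 49825 = 112874
T ≈ 27.50 °C. Since T > 0 °C, the all-ice-melts assumption holds.

T_f ≈ 27.5 °C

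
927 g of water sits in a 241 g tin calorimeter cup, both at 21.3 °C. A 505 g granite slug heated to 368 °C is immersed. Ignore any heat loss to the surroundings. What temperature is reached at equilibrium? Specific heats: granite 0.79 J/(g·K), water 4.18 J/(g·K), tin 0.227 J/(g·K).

T_f ≈ 53.3 °C

Setting the total heat transfer to zero:
505×0.79×(T − 368) + 927×4.18×(T − 21.3) + 241×0.227×(T − 21.3) = 0
(398.95 + 3874.9 + 54.71) T = 398.95×368 + 3874.9×21.3 + 54.71×21.3
T = 230513/4328.5 ≈ 53.25 °C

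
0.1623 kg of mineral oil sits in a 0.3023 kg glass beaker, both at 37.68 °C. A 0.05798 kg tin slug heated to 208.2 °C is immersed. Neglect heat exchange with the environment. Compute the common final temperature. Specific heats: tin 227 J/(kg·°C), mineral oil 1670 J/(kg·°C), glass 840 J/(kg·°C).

T_f ≈ 41.9 °C

Setting the total heat transfer to zero:
0.05798×227×(T − 208.2) + 0.1623×1670×(T − 37.68) + 0.3023×840×(T − 37.68) = 0
(13.16 + 271.04 + 253.93) T = 13.16×208.2 + 271.04×37.68 + 253.93×37.68
T = 22521 / 538.13 = 41.9 °C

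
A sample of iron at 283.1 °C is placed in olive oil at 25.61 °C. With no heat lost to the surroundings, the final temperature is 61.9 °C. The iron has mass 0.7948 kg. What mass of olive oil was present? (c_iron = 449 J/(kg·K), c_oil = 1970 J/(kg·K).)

m ≈ 1.1 kg

|Q_iron| = |Q_oil|:
0.7948×449×(283.1 − 61.9) = m×1970×(61.9 − 25.61)
71491 m = 78939  ⇒  m ≈ 1.104 kg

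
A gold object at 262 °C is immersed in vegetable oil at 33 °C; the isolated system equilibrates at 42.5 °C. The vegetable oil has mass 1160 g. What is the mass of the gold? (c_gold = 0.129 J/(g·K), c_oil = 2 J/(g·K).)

m ≈ 778 g

Setting the total heat transfer to zero:
m·0.129·(42.5 − 262) + 1160·2·(42.5 − 33) = 0
-28.32 m = -22040
m = -22040/-28.32 ≈ 778.4 g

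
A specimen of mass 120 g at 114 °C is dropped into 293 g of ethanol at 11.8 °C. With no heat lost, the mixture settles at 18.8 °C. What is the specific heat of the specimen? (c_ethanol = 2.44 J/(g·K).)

c ≈ 0.438 J/(g·K)

m_s c (T_s − T_f) = m_ethanol c_ethanol (T_f − T_0):
120×c×(114 − 18.8) = 293×2.44×(18.8 − 11.8)
11424 c = 5004.4  ⇒  c ≈ 0.4381 J/(g·K)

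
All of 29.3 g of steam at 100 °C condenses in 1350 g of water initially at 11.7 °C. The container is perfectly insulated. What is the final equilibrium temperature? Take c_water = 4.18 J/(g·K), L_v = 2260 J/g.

T_f ≈ 25.1 °C

Energy balance with sensible and latent terms:
condense steam: −29.3×2260 = −66218; condensed water 100 °C→T: 122.47(T − 100); water warms: 1350×4.18×(T − 11.7) = 5643(T − 11.7)
5765.5 T = 66218 + 12247 + 66023 = 144488
T ≈ 25.06 °C (< 100 °C, so full condensation is consistent).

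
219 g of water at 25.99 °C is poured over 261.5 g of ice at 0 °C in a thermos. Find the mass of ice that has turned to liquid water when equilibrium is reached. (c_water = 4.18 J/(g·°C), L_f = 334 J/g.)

m_melted ≈ 71.2 g

Cooling the water to 0 °C releases 219·4.18·25.99 = 23792 J.
Fully melting the ice requires m_ice L_f = 261.5·334 = 87341 J.
Since 23792 < 87341 J, not all the ice melts; equilibrium is at 0 °C.
m_melted·334 = 23792  ⇒  m_melted ≈ 71.23 g.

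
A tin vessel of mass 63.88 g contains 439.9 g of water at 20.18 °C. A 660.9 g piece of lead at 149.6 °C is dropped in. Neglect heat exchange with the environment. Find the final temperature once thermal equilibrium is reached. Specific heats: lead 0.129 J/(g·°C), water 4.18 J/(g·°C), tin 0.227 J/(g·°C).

Net heat exchanged in the isolated system is zero:
660.9*0.129*(T − 149.6) + 439.9*4.18*(T − 20.18) + 63.88*0.227*(T − 20.18) = 0
1938.5 T = 50154
T = 50154 / 1938.5 = 25.9 °C

T_f ≈ 25.9 °C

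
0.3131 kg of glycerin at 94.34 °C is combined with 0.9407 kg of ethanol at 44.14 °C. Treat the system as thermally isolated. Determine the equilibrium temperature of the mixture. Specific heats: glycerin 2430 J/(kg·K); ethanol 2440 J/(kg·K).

T_f ≈ 56.6 °C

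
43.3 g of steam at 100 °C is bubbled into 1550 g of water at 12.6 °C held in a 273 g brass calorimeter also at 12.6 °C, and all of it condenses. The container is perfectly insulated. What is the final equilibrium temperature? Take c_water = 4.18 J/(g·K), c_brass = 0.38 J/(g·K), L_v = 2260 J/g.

Setting the total heat transfer to zero:
latent heat released on condensation: 43.3×2260 = 97858; condensed water 100 °C→T: 180.99(T − 100); water warms: 1550×4.18×(T − 12.6) = 6479(T − 12.6); brass cup: 273×0.38×(T − 12.6) = 103.74(T − 12.6)
6763.7 T = 97858 + 18099 + 82943 = 198900
T ≈ 29.41 °C (< 100 °C, so full condensation is consistent).

T_f ≈ 29.4 °C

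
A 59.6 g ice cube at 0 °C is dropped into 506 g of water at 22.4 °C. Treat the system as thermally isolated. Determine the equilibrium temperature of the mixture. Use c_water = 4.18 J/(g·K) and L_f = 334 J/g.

T_f ≈ 11.6 °C

Net heat exchanged in the isolated system is zero:
latent heat to melt: 59.6×334 = 19906
  meltwater 0→T: 59.6×4.18×T = 249.13 T
  water: 2115.1(T − 22.4)
2364.2 T = 47378 − 19906 = 27471
T ≈ 11.62 °C — above 0 °C, consistent with complete melting.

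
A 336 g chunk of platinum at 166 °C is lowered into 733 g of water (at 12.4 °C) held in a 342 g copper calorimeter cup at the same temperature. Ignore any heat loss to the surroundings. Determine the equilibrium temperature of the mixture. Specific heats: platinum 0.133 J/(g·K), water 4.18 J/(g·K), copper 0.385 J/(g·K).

Setting the total heat transfer to zero:
336·0.133·(T − 166) + 733·4.18·(T − 12.4) + 342·0.385·(T − 12.4) = 0
3240.3 T = 47044
T = 47044/3240.3 ≈ 14.52 °C

T_f ≈ 14.5 °C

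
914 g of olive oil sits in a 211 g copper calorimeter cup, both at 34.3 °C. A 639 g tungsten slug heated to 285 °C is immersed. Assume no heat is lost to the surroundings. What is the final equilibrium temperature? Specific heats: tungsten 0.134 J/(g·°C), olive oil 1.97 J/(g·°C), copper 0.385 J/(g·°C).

T_f ≈ 45.2 °C

T_f is the heat-capacity-weighted average of the initial temperatures:
T_f = (85.63×285 + 1800.6×34.3 + 81.23×34.3) / (85.63 + 1800.6 + 81.23)
    = 88950 / 1967.4 ≈ 45.21 °C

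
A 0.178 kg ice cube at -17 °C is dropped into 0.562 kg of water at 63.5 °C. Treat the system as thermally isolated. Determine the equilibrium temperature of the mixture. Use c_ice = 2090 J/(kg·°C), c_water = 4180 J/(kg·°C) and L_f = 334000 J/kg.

Energy conservation, ΣQ = 0:
warm ice to 0 °C: 0.178×2090×(0 − (-17)) = 6324.3
  melt ice: 0.178×334000 = 59452
  meltwater 0→T: 0.178×4180×T = 744.04 T
  water cools: 0.562×4180×(T − 63.5) = 2349.2(T − 63.5)
3093.2 T = 149172 − 65776 = 83395
T ≈ 26.96 °C. Since T > 0 °C, the all-ice-melts assumption holds.

T_f ≈ 27.0 °C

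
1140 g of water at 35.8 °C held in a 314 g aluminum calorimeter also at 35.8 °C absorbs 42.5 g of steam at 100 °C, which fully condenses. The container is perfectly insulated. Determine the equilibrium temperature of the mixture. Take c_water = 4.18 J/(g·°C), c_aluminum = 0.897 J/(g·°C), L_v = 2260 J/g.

Net heat exchanged in the isolated system is zero:
steam→water at 100 °C releases m L_v = 42.5·2260 = 96050; condensed water 100 °C→T: 177.65(T − 100); water warms: 1140·4.18·(T − 35.8) = 4765.2(T − 35.8); aluminum cup: 314·0.897·(T − 35.8) = 281.66(T − 35.8)
5224.5 T = 96050 + 17765 + 180678 = 294493
T ≈ 56.37 °C, under the boiling point, so the assumption holds.

T_f ≈ 56.4 °C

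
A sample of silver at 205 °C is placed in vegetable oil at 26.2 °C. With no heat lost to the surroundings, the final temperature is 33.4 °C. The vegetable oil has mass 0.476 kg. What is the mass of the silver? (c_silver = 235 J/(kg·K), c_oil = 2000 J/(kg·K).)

m ≈ 0.17 kg

Heat lost by the silver = heat gained by the oil:
m·235·(205 − 33.4) = 0.476·2000·(33.4 − 26.2)
40326 m = 6854.4  ⇒  m ≈ 0.17 kg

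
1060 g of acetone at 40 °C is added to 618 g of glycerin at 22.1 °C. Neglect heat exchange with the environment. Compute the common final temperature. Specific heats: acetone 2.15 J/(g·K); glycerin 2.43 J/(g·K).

T_f ≈ 32.9 °C

Taking heat into each body as positive, Σ m c ΔT = 0:
1060*2.15*(T − 40) + 618*2.43*(T − 22.1) = 0
2279(T − 40) + 1501.7(T − 22.1) = 0
3780.7 T = 124348
T ≈ 32.89 °C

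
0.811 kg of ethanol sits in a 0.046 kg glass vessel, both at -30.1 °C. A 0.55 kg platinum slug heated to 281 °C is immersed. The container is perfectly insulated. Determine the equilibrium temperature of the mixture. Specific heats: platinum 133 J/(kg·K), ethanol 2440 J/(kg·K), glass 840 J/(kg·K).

T_f ≈ -19.2 °C

Conservation of energy gives ΣQ = 0:
0.55·133·(T − 281) + 0.811·2440·(T − (-30.1)) + 0.046·840·(T − (-30.1)) = 0
73.15(T − 281) + 1978.8(T − (-30.1)) + 38.64(T − (-30.1)) = 0
(73.15 + 1978.8 + 38.64) T = 73.15·281 + 1978.8·(-30.1) + 38.64·(-30.1)
T ≈ -19.21 °C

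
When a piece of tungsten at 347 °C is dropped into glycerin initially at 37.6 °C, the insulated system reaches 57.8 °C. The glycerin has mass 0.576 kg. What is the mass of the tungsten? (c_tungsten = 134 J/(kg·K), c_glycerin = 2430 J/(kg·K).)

m ≈ 0.73 kg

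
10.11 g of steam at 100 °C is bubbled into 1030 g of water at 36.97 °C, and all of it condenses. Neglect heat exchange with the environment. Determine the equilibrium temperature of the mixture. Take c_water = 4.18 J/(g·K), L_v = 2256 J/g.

Energy balance with sensible and latent terms:
condense steam: −10.11·2256 = −22808
  condensate cools 100→T: 10.11·4.18·(T − 100) = 42.26(T − 100)
  water warms: 1030·4.18·(T − 36.97) = 4305.4(T − 36.97)
4347.7 T = 22808 + 4226 + 159171 = 186205
T ≈ 42.83 °C — below 100 °C, confirming all the steam condensed.

T_f ≈ 42.8 °C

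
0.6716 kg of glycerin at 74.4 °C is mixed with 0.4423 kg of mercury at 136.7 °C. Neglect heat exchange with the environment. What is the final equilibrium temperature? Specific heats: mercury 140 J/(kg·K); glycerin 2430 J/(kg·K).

Heat gained plus heat lost sum to zero:
0.4423·140·(T − 136.7) + 0.6716·2430·(T − 74.4) = 0
61.92(T − 136.7) + 1632(T − 74.4) = 0
1693.9 T = 129885
T ≈ 76.68 °C

T_f ≈ 76.7 °C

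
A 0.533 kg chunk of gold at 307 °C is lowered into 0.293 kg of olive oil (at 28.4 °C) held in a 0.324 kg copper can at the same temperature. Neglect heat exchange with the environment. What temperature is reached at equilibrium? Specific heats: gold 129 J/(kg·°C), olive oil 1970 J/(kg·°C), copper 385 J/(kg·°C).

Setting the total heat transfer to zero:
0.533×129×(T − 307) + 0.293×1970×(T − 28.4) + 0.324×385×(T − 28.4) = 0
(68.76 + 577.21 + 124.74) T = 68.76×307 + 577.21×28.4 + 124.74×28.4
T = 41044/770.71 ≈ 53.25 °C

T_f ≈ 53.3 °C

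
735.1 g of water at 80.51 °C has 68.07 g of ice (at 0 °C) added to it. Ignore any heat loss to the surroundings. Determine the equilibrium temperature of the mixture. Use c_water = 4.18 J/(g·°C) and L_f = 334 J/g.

Setting the total heat transfer to zero:
fusion: m_ice L_f = 68.07×334 = 22735; warm the meltwater: 284.53 T; water cools: 735.1×4.18×(T − 80.51) = 3072.7(T − 80.51)
3357.3 T = 247385 − 22735 = 224649
T ≈ 66.91 °C — above 0 °C, consistent with complete melting.

T_f ≈ 66.9 °C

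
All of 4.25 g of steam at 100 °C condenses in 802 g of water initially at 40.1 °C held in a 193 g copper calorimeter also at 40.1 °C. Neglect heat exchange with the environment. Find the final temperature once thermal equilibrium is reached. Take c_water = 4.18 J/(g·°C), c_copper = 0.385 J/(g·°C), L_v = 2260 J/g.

Energy conservation, ΣQ = 0:
condense steam: −4.25×2260 = −9605; condensate cools 100→T: 4.25×4.18×(T − 100) = 17.77(T − 100); water warms: 802×4.18×(T − 40.1) = 3352.4(T − 40.1); cup: 74.31(T − 40.1)
3444.4 T = 9605 + 1776.5 + 137409 = 148791
T ≈ 43.20 °C — below 100 °C, confirming all the steam condensed.

T_f ≈ 43.2 °C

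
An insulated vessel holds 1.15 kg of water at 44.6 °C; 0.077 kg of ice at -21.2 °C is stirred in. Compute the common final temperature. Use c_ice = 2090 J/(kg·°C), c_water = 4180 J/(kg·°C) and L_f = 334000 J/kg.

T_f ≈ 36.1 °C

Energy conservation, ΣQ = 0:
warm ice to 0 °C: 0.077·2090·(0 − (-21.2)) = 3411.7
  fusion: m_ice L_f = 0.077·334000 = 25718
  warm the meltwater: 321.86 T
  water: 4807(T − 44.6)
5128.9 T = 214392 − 29130 = 185262
T ≈ 36.12 °C. Since T > 0 °C, the all-ice-melts assumption holds.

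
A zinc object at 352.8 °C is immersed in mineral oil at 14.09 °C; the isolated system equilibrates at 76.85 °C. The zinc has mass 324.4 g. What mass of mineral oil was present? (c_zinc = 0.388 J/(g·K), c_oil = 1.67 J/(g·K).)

m ≈ 331 g

Heat lost by the zinc = heat gained by the oil:
324.4×0.388×(352.8 − 76.85) = m×1.67×(76.85 − 14.09)
104.81 m = 34733  ⇒  m ≈ 331.4 g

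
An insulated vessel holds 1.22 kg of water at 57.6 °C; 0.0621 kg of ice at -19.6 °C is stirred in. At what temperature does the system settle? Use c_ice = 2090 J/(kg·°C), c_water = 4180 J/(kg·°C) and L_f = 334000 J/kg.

T_f ≈ 50.5 °C

Taking heat into each body as positive, Σ m c ΔT = 0:
ice -19.6→0 °C: 0.0621×2090×19.6 = 2543.9
  latent heat to melt: 0.0621×334000 = 20741
  warm the meltwater: 259.58 T
  water cools: 1.22×4180×(T − 57.6) = 5099.6(T − 57.6)
5359.2 T = 293737 − 23285 = 270452
T ≈ 50.47 °C (positive, so assuming full melt was valid).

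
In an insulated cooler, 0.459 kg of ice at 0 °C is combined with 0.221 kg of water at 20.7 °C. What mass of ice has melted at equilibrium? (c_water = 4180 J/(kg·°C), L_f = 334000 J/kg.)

m_melted ≈ 0.0573 kg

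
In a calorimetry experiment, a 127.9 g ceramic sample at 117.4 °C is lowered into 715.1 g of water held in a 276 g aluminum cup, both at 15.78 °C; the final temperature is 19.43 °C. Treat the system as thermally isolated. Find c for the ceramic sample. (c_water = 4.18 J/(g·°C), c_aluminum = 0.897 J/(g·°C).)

c ≈ 0.943 J/(g·°C)

Conservation of energy gives ΣQ = 0:
127.9·c·(19.43 − 117.4) + 715.1·4.18·(19.43 − 15.78) + 276·0.897·(19.43 − 15.78) = 0
-12530 c = -11814
c = -11814/-12530 ≈ 0.9428 J/(g·°C)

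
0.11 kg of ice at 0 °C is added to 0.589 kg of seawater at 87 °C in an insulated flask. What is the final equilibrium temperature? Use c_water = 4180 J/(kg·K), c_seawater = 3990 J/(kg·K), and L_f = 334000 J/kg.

T_f ≈ 59.7 °C

Energy balance with sensible and latent terms:
latent heat to melt: 0.11·334000 = 36740; warm the meltwater: 459.8 T; seawater: 2350.1(T − 87)
2809.9 T = 204460 − 36740 = 167720
T ≈ 59.69 °C. Since T > 0 °C, the all-ice-melts assumption holds.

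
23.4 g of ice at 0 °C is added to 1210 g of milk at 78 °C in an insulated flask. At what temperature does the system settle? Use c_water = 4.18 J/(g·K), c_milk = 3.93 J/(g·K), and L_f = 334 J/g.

T_f ≈ 74.8 °C

Energy conservation, ΣQ = 0:
fusion: m_ice L_f = 23.4×334 = 7815.6
  meltwater 0→T: 23.4×4.18×T = 97.81 T
  milk: 4755.3(T − 78)
4853.1 T = 370913 − 7815.6 = 363098
T ≈ 74.82 °C (positive, so assuming full melt was valid).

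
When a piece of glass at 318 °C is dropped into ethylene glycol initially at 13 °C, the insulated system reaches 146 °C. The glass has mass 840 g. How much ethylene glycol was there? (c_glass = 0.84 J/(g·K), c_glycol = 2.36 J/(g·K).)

m ≈ 387 g

Let T be the final temperature. ΣQ_i = 0:
840·0.84·(146 − 318) + m·2.36·(146 − 13) = 0
313.88 m = 121363
m = 121363/313.88 ≈ 386.7 g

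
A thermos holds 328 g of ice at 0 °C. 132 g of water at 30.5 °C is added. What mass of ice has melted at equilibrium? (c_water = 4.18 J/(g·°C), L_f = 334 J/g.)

Cooling the water to 0 °C releases 132·4.18·30.5 = 16829 J.
To melt every bit of ice: 328·334 = 109552 J.
16829 J < 109552 J, so only part of the ice melts and the system sits at 0 °C.
m_melted·334 = 16829  ⇒  m_melted ≈ 50.39 g.

m_melted ≈ 50.4 g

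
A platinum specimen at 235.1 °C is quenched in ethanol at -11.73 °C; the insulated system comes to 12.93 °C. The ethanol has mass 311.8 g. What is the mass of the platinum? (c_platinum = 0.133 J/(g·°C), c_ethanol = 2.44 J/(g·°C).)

m ≈ 635 g

Heat lost by the platinum = heat gained by the ethanol:
m·0.133·(235.1 − 12.93) = 311.8·2.44·(12.93 − (-11.73))
29.55 m = 18761  ⇒  m ≈ 634.9 g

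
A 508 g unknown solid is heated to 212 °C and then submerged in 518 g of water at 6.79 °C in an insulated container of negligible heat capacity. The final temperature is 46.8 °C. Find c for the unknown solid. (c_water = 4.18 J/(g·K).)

c ≈ 1.03 J/(g·K)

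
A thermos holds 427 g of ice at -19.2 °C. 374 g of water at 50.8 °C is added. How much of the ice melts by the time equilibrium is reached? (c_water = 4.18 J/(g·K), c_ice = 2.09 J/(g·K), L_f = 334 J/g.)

m_melted ≈ 186 g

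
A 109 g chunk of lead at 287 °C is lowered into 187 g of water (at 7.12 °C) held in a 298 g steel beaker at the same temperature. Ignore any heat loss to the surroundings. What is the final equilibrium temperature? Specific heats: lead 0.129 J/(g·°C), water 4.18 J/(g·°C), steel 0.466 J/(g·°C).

Net heat exchanged in the isolated system is zero:
109*0.129*(T − 287) + 187*4.18*(T − 7.12) + 298*0.466*(T − 7.12) = 0
14.06(T − 287) + 781.66(T − 7.12) + 138.87(T − 7.12) = 0
934.59 T = 10590
T = 10590 / 934.59 = 11.3 °C

T_f ≈ 11.3 °C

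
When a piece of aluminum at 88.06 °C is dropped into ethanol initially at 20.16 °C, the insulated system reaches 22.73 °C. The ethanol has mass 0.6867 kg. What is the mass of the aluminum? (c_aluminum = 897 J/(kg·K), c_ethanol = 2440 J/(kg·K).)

Heat lost by the aluminum = heat gained by the ethanol:
m·897·(88.06 − 22.73) = 0.6867·2440·(22.73 − 20.16)
58601 m = 4306.2  ⇒  m ≈ 0.07348 kg

m ≈ 0.0735 kg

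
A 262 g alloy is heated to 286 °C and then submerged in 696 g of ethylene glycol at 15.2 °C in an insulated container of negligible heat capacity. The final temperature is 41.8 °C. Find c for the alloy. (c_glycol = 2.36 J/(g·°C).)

c ≈ 0.683 J/(g·°C)

Taking heat into each body as positive, Σ m c ΔT = 0:
262×c×(41.8 − 286) + 696×2.36×(41.8 − 15.2) = 0
-63980 c = -43692
c = -43692/-63980 ≈ 0.6829 J/(g·°C)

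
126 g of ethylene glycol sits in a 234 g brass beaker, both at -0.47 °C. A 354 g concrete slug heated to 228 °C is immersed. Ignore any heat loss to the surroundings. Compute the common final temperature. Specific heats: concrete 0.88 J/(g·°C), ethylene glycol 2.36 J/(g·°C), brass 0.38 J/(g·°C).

T_f ≈ 101.5 °C

Setting the total heat transfer to zero:
354*0.88*(T − 228) + 126*2.36*(T − (-0.47)) + 234*0.38*(T − (-0.47)) = 0
311.52(T − 228) + 297.36(T − (-0.47)) + 88.92(T − (-0.47)) = 0
697.8 T = 70845
T = 70845 / 697.8 = 102 °C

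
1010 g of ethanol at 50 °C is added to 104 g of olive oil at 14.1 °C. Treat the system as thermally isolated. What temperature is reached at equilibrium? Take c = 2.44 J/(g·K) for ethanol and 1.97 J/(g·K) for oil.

T_f ≈ 47.2 °C

Heat gained plus heat lost sum to zero:
1010·2.44·(T − 50) + 104·1.97·(T − 14.1) = 0
2464.4(T − 50) + 204.88(T − 14.1) = 0
(2464.4 + 204.88) T = 2464.4·50 + 204.88·14.1
T = 126109 / 2669.3 = 47.2 °C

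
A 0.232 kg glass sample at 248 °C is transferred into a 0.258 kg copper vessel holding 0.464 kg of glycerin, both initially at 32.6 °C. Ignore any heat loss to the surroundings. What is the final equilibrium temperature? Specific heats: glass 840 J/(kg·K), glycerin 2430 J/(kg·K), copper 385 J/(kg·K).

T_f ≈ 62.1 °C

Net heat exchanged in the isolated system is zero:
0.232*840*(T − 248) + 0.464*2430*(T − 32.6) + 0.258*385*(T − 32.6) = 0
194.88(T − 248) + 1127.5(T − 32.6) + 99.33(T − 32.6) = 0
1421.7 T = 88326
T = 88326 / 1421.7 = 62.1 °C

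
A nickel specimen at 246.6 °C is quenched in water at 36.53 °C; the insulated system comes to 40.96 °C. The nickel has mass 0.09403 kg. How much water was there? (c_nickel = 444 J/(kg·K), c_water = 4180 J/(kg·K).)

m ≈ 0.464 kg

Let T be the final temperature. ΣQ_i = 0:
0.09403·444·(40.96 − 246.6) + m·4180·(40.96 − 36.53) = 0
18517 m = 8585.3
m = 8585.3/18517 ≈ 0.4636 kg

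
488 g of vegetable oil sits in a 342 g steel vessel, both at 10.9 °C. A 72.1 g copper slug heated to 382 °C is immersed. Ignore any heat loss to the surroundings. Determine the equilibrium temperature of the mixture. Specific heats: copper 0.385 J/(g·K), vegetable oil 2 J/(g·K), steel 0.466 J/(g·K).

T_f ≈ 19.8 °C

T_f is the heat-capacity-weighted average of the initial temperatures:
T_f = (27.76·382 + 976·10.9 + 159.37·10.9) / (27.76 + 976 + 159.37)
    = 22979 / 1163.1 ≈ 19.76 °C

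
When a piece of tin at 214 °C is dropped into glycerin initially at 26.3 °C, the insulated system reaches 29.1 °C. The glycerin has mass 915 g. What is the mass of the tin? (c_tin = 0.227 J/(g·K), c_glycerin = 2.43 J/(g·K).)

Energy conservation, ΣQ = 0:
m×0.227×(29.1 − 214) + 915×2.43×(29.1 − 26.3) = 0
-41.97 m = -6225.7
m = -6225.7/-41.97 ≈ 148.3 g

m ≈ 148 g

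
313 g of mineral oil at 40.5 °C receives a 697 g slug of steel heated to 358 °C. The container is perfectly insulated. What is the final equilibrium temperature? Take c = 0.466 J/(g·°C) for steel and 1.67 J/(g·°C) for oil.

T_f ≈ 162.2 °C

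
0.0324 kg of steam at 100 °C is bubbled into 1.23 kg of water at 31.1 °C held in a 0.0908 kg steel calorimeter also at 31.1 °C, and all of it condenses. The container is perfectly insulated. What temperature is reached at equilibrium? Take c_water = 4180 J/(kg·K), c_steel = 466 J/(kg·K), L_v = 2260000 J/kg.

Let T be the final temperature. ΣQ_i = 0:
condense steam: −0.0324·2260000 = −73224
  condensed water 100 °C→T: 135.43(T − 100)
  water warms: 1.23·4180·(T − 31.1) = 5141.4(T − 31.1)
  steel cup: 0.0908·466·(T − 31.1) = 42.31(T − 31.1)
5319.1 T = 73224 + 13543 + 161213 = 247981
T ≈ 46.62 °C (< 100 °C, so full condensation is consistent).

T_f ≈ 46.6 °C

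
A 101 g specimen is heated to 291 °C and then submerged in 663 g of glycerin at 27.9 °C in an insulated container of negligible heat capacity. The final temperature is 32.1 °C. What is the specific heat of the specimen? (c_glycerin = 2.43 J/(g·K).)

c ≈ 0.259 J/(g·K)

Setting the total heat transfer to zero:
101·c·(32.1 − 291) + 663·2.43·(32.1 − 27.9) = 0
-26149 c = -6766.6
c = -6766.6/-26149 ≈ 0.2588 J/(g·K)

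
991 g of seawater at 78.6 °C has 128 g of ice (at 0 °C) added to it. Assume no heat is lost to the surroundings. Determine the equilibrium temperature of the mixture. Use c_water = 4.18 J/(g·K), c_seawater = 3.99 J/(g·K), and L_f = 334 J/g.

Setting the total heat transfer to zero:
fusion: m_ice L_f = 128×334 = 42752
  warm the meltwater: 535.04 T
  seawater: 3954.1(T − 78.6)
4489.1 T = 310791 − 42752 = 268039
T ≈ 59.71 °C. Since T > 0 °C, the all-ice-melts assumption holds.

T_f ≈ 59.7 °C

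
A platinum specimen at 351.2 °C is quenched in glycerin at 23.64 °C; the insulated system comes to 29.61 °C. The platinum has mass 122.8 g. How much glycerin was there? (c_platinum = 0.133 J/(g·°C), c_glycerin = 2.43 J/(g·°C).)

Conservation of energy gives ΣQ = 0:
122.8×0.133×(29.61 − 351.2) + m×2.43×(29.61 − 23.64) = 0
14.51 m = 5252.3
m = 5252.3/14.51 ≈ 362.1 g

m ≈ 362 g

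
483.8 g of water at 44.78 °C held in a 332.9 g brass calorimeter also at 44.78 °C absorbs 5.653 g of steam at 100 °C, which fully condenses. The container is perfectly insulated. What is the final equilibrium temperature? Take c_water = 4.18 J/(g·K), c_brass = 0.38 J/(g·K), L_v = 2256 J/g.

T_f ≈ 51.3 °C

Sum of m c ΔT and latent-heat terms is zero:
steam→water at 100 °C releases m L_v = 5.653·2256 = 12753; condensed water 100 °C→T: 23.63(T − 100); original water: 2022.3(T − 44.78); brass cup: 332.9·0.38·(T − 44.78) = 126.5(T − 44.78)
2172.4 T = 12753 + 2363 + 96223 = 111339
T ≈ 51.25 °C, under the boiling point, so the assumption holds.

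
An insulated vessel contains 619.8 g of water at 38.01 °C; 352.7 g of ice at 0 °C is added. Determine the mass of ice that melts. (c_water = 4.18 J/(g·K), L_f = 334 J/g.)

m_melted ≈ 295 g

Heat available from the water dropping to 0 °C: 619.8·4.18·38.01 = 98475 J.
Fully melting the ice requires m_ice L_f = 352.7·334 = 117802 J.
That's not enough to melt it all — equilibrium is at 0 °C with ice remaining.
m_melted·334 = 98475  ⇒  m_melted ≈ 294.8 g.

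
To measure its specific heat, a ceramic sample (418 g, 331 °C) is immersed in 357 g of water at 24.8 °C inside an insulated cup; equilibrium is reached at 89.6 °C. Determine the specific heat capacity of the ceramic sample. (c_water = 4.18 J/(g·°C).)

c ≈ 0.958 J/(g·°C)

Conservation of energy gives ΣQ = 0:
418·c·(89.6 − 331) + 357·4.18·(89.6 − 24.8) = 0
-100905 c = -96698
c = -96698/-100905 ≈ 0.9583 J/(g·°C)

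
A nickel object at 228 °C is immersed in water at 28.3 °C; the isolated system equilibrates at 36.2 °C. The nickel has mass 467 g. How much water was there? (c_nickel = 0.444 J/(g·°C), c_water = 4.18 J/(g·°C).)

m ≈ 1200 g

Conservation of energy gives ΣQ = 0:
467·0.444·(36.2 − 228) + m·4.18·(36.2 − 28.3) = 0
33.02 m = 39769
m = 39769/33.02 ≈ 1204 g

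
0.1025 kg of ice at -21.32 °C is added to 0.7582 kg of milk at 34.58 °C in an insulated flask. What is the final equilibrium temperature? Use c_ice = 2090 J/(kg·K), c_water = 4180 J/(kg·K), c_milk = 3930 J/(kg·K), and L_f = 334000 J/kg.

T_f ≈ 18.8 °C

Energy conservation, ΣQ = 0:
warm ice to 0 °C: 0.1025×2090×(0 − (-21.32)) = 4567.3
  latent heat to melt: 0.1025×334000 = 34235
  warm the meltwater: 428.45 T
  milk cools: 0.7582×3930×(T − 34.58) = 2979.7(T − 34.58)
3408.2 T = 103039 − 38802 = 64237
T ≈ 18.85 °C — above 0 °C, consistent with complete melting.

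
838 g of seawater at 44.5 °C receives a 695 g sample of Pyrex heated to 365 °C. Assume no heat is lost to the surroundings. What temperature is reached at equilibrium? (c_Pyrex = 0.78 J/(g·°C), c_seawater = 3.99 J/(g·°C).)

T_f = Σ m_i c_i T_i / Σ m_i c_i:
T_f = (542.1·365 + 3343.6·44.5) / (542.1 + 3343.6)
    = 346658 / 3885.7 ≈ 89.21 °C

T_f ≈ 89.2 °C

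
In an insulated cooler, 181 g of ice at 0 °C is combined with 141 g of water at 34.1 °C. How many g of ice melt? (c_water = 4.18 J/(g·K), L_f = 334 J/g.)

Cooling the water to 0 °C releases 141·4.18·34.1 = 20098 J.
To melt every bit of ice: 181·334 = 60454 J.
20098 J < 60454 J, so only part of the ice melts and the system sits at 0 °C.
m_melt = 20098 / L_f = 60.17 g.

m_melted ≈ 60.2 g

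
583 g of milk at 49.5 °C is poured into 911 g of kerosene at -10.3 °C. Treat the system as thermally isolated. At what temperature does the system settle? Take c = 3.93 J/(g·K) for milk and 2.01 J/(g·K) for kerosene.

T_f ≈ 22.9 °C

Heat lost by the milk equals heat gained by the kerosene:
583·3.93·(49.5 − T) = 911·2.01·(T − (-10.3))
2291.2(49.5 − T) = 1831.1(T − (-10.3))
4122.3 T = 94553  ⇒  T ≈ 22.94 °C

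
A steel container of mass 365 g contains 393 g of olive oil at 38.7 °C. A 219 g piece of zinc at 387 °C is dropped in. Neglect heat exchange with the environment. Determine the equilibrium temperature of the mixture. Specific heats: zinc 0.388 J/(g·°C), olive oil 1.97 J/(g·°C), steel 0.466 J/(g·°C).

T_f ≈ 67.5 °C

T_f is the heat-capacity-weighted average of the initial temperatures:
T_f = (84.97*387 + 774.21*38.7 + 170.09*38.7) / (84.97 + 774.21 + 170.09)
    = 69429 / 1029.3 ≈ 67.45 °C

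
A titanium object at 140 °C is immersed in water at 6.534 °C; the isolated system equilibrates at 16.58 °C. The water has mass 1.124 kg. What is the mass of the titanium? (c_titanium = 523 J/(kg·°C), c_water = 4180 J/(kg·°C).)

Let T be the final temperature. ΣQ_i = 0:
m×523×(16.58 − 140) + 1.124×4180×(16.58 − 6.534) = 0
-64549 m = -47199
m = -47199/-64549 ≈ 0.7312 kg

m ≈ 0.731 kg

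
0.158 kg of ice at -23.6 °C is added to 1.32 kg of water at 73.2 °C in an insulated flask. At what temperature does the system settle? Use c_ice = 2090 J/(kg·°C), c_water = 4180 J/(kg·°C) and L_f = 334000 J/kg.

Energy conservation, ΣQ = 0:
ice -23.6→0 °C: 0.158×2090×23.6 = 7793.2
  melt ice: 0.158×334000 = 52772
  warm the meltwater: 660.44 T
  water: 5517.6(T − 73.2)
6178 T = 403888 − 60565 = 343323
T ≈ 55.57 °C — above 0 °C, consistent with complete melting.

T_f ≈ 55.6 °C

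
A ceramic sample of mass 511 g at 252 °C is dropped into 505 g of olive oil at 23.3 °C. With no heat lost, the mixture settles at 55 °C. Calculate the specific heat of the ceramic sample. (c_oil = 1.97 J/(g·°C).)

c ≈ 0.313 J/(g·°C)

Conservation of energy gives ΣQ = 0:
511×c×(55 − 252) + 505×1.97×(55 − 23.3) = 0
-100667 c = -31537
c = -31537/-100667 ≈ 0.3133 J/(g·°C)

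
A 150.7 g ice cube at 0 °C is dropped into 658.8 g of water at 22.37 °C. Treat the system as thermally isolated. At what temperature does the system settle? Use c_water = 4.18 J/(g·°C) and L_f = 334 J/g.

T_f ≈ 3.3 °C

Conservation of energy gives ΣQ = 0:
melt ice: 150.7×334 = 50334
  meltwater 0→T: 150.7×4.18×T = 629.93 T
  water: 2753.8(T − 22.37)
3383.7 T = 61602 − 50334 = 11268
T ≈ 3.33 °C. Since T > 0 °C, the all-ice-melts assumption holds.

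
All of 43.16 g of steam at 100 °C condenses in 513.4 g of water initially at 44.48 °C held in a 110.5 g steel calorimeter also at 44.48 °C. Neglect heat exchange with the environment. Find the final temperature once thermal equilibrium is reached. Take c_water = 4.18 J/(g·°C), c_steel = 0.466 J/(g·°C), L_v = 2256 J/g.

T_f ≈ 89.6 °C

Sum of m c ΔT and latent-heat terms is zero:
latent heat released on condensation: 43.16·2256 = 97369
  condensed water 100 °C→T: 180.41(T − 100)
  original water: 2146(T − 44.48)
  cup: 51.49(T − 44.48)
2377.9 T = 97369 + 18041 + 97745 = 213155
T ≈ 89.64 °C, under the boiling point, so the assumption holds.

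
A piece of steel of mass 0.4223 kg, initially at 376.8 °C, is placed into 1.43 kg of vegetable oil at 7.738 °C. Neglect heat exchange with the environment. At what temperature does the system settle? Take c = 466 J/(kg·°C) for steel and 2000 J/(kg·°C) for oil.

Let T be the final temperature. ΣQ_i = 0:
0.4223·466·(T − 376.8) + 1.43·2000·(T − 7.738) = 0
(196.79 + 2860) T = 196.79·376.8 + 2860·7.738
T ≈ 31.50 °C

T_f ≈ 31.5 °C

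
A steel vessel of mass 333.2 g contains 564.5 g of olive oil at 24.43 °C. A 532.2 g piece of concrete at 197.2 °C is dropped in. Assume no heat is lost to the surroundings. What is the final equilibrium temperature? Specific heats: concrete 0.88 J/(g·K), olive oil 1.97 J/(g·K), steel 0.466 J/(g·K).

T_f ≈ 71.0 °C

T_f is the heat-capacity-weighted average of the initial temperatures:
T_f = (468.34×197.2 + 1112.1×24.43 + 155.27×24.43) / (468.34 + 1112.1 + 155.27)
    = 123317 / 1735.7 ≈ 71.05 °C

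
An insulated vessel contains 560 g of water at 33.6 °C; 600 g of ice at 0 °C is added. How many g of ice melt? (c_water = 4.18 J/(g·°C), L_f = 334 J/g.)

Water can give up m c ΔT = 560×4.18×33.6 = 78651 J before reaching 0 °C.
To melt every bit of ice: 600×334 = 200400 J.
78651 J < 200400 J, so only part of the ice melts and the system sits at 0 °C.
Mass melted = 78651/334 ≈ 235.5 g.

m_melted ≈ 235 g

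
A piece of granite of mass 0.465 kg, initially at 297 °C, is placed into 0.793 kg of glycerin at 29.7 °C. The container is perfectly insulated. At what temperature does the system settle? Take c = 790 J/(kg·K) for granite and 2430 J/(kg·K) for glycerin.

T_f ≈ 72.5 °C

Conservation of energy gives ΣQ = 0:
0.465×790×(T − 297) + 0.793×2430×(T − 29.7) = 0
367.35(T − 297) + 1927(T − 29.7) = 0
(367.35 + 1927) T = 367.35×297 + 1927×29.7
T ≈ 72.50 °C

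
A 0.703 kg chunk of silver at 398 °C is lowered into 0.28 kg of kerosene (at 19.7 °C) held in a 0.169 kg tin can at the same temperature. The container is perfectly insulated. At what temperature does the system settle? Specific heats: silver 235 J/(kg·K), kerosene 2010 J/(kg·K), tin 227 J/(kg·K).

Heat gained plus heat lost sum to zero:
0.703×235×(T − 398) + 0.28×2010×(T − 19.7) + 0.169×227×(T − 19.7) = 0
165.2(T − 398) + 562.8(T − 19.7) + 38.36(T − 19.7) = 0
766.37 T = 77595
T = 77595/766.37 ≈ 101.25 °C

T_f ≈ 101.2 °C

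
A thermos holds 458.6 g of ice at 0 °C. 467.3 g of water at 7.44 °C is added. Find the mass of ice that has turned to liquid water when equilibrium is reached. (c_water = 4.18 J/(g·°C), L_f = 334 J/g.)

m_melted ≈ 43.5 g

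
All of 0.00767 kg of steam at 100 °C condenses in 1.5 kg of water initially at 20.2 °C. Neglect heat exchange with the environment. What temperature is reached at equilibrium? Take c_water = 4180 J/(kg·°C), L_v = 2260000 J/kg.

T_f ≈ 23.4 °C

Setting the total heat transfer to zero:
steam→water at 100 °C releases m L_v = 0.00767·2260000 = 17334
  condensed water 100 °C→T: 32.06(T − 100)
  water warms: 1.5·4180·(T − 20.2) = 6270(T − 20.2)
6302.1 T = 17334 + 3206.1 + 126654 = 147194
T ≈ 23.36 °C (< 100 °C, so full condensation is consistent).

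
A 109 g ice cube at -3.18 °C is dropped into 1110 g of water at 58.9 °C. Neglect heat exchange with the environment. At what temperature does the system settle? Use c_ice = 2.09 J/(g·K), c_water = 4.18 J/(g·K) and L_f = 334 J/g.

Energy conservation, ΣQ = 0:
warm ice to 0 °C: 109×2.09×(0 − (-3.18)) = 724.44
  fusion: m_ice L_f = 109×334 = 36406
  meltwater 0→T: 109×4.18×T = 455.62 T
  water cools: 1110×4.18×(T − 58.9) = 4639.8(T − 58.9)
5095.4 T = 273284 − 37130 = 236154
T ≈ 46.35 °C. Since T > 0 °C, the all-ice-melts assumption holds.

T_f ≈ 46.3 °C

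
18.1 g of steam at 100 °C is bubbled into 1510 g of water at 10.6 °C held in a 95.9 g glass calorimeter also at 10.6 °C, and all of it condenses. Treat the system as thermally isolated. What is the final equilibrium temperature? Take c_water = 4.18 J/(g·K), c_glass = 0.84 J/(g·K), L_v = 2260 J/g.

T_f ≈ 18.0 °C

Net heat exchanged in the isolated system is zero:
condense steam: −18.1·2260 = −40906
  condensed water 100 °C→T: 75.66(T − 100)
  water warms: 1510·4.18·(T − 10.6) = 6311.8(T − 10.6)
  glass cup: 95.9·0.84·(T − 10.6) = 80.56(T − 10.6)
6468 T = 40906 + 7565.8 + 67759 = 116231
T ≈ 17.97 °C (< 100 °C, so full condensation is consistent).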